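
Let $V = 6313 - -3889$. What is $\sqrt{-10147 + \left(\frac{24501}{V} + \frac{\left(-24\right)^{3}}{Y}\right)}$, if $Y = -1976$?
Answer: $\frac{i \sqrt{64372414867336810}}{2519894} \approx 100.69 i$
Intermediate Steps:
$V = 10202$ ($V = 6313 + 3889 = 10202$)
$\sqrt{-10147 + \left(\frac{24501}{V} + \frac{\left(-24\right)^{3}}{Y}\right)} = \sqrt{-10147 + \left(\frac{24501}{10202} + \frac{\left(-24\right)^{3}}{-1976}\right)} = \sqrt{-10147 + \left(24501 \cdot \frac{1}{10202} - - \frac{1728}{247}\right)} = \sqrt{-10147 + \left(\frac{24501}{10202} + \frac{1728}{247}\right)} = \sqrt{-10147 + \frac{23680803}{2519894}} = \sqrt{- \frac{25545683615}{2519894}} = \frac{i \sqrt{64372414867336810}}{2519894}$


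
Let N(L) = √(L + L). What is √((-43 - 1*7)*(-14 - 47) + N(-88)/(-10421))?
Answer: √(331221585050 - 41684*I*√11)/10421 ≈ 55.227 - 1.1526e-5*I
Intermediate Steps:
N(L) = √2*√L (N(L) = √(2*L) = √2*√L)
√((-43 - 1*7)*(-14 - 47) + N(-88)/(-10421)) = √((-43 - 1*7)*(-14 - 47) + (√2*√(-88))/(-10421)) = √((-43 - 7)*(-61) + (√2*(2*I*√22))*(-1/10421)) = √(-50*(-61) + (4*I*√11)*(-1/10421)) = √(3050 - 4*I*√11/10421)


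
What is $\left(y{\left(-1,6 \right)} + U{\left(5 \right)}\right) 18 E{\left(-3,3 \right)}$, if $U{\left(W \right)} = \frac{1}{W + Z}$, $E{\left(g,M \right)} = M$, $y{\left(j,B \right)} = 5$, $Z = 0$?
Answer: $\frac{1404}{5} \approx 280.8$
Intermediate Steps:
$U{\left(W \right)} = \frac{1}{W}$ ($U{\left(W \right)} = \frac{1}{W + 0} = \frac{1}{W}$)
$\left(y{\left(-1,6 \right)} + U{\left(5 \right)}\right) 18 E{\left(-3,3 \right)} = \left(5 + \frac{1}{5}\right) 18 \cdot 3 = \frac{26}{5} \cdot 18 \cdot 3 = \frac{468}{5} \cdot 3 = \frac{1404}{5}$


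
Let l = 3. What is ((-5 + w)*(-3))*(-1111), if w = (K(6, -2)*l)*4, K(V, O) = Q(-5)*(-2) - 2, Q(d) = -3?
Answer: 143319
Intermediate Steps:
K(V, O) = 4 (K(V, O) = -3*(-2) - 2 = 6 - 2 = 4)
w = 48 (w = (4*3)*4 = 12*4 = 48)
((-5 + w)*(-3))*(-1111) = ((-5 + 48)*(-3))*(-1111) = (43*(-3))*(-1111) = -129*(-1111) = 143319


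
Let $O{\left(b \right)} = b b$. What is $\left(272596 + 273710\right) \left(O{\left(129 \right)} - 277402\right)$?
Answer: $-142455298866$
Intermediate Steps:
$O{\left(b \right)} = b^{2}$
$\left(272596 + 273710\right) \left(O{\left(129 \right)} - 277402\right) = \left(272596 + 273710\right) \left(129^{2} - 277402\right) = 546306 \left(16641 - 277402\right) = 546306 \left(-260761\right) = -142455298866$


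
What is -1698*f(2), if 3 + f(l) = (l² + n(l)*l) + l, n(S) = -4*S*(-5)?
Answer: -140934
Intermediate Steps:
n(S) = 20*S
f(l) = -3 + l + 21*l² (f(l) = -3 + ((l² + (20*l)*l) + l) = -3 + ((l² + 20*l²) + l) = -3 + (21*l² + l) = -3 + (l + 21*l²) = -3 + l + 21*l²)
-1698*f(2) = -1698*(-3 + 2 + 21*2²) = -1698*(-3 + 2 + 21*4) = -1698*(-3 + 2 + 84) = -1698*83 = -140934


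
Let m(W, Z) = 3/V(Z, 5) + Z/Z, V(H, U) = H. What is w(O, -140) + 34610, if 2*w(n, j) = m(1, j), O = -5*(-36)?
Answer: 9690937/280 ≈ 34611.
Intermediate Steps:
O = 180
m(W, Z) = 1 + 3/Z (m(W, Z) = 3/Z + Z/Z = 3/Z + 1 = 1 + 3/Z)
w(n, j) = (3 + j)/(2*j) (w(n, j) = ((3 + j)/j)/2 = (3 + j)/(2*j))
w(O, -140) + 34610 = (½)*(3 - 140)/(-140) + 34610 = (½)*(-1/140)*(-137) + 34610 = 137/280 + 34610 = 9690937/280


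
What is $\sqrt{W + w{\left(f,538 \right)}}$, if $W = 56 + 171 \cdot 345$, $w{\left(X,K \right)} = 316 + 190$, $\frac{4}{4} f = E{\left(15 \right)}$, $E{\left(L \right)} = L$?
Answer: $\sqrt{59557} \approx 244.04$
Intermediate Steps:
$f = 15$
$w{\left(X,K \right)} = 506$
$W = 59051$ ($W = 56 + 58995 = 59051$)
$\sqrt{W + w{\left(f,538 \right)}} = \sqrt{59051 + 506} = \sqrt{59557}$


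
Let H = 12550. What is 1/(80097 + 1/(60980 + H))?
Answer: 73530/5889532411 ≈ 1.2485e-5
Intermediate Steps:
1/(80097 + 1/(60980 + H)) = 1/(80097 + 1/(60980 + 12550)) = 1/(80097 + 1/73530) = 1/(5889532411/73530) = 73530/5889532411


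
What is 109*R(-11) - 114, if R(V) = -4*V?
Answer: 4682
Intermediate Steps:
109*R(-11) - 114 = 109*(-4*(-11)) - 114 = 109*44 - 114 = 4796 - 114 = 4682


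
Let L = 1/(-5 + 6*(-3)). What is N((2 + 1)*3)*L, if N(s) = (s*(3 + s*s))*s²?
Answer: -61236/23 ≈ -2662.4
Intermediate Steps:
N(s) = s³*(3 + s²) (N(s) = (s*(3 + s²))*s² = s³*(3 + s²))
L = -1/23 (L = 1/(-5 - 18) = 1/(-23) = -1/23 ≈ -0.043478)
N((2 + 1)*3)*L = (((2 + 1)*3)³*(3 + ((2 + 1)*3)²))*(-1/23) = ((3*3)³*(3 + (3*3)²))*(-1/23) = (9³*(3 + 9²))*(-1/23) = (729*(3 + 81))*(-1/23) = (729*84)*(-1/23) = 61236*(-1/23) = -61236/23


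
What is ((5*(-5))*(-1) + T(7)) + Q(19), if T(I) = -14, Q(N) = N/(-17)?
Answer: 168/17 ≈ 9.8824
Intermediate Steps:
Q(N) = -N/17 (Q(N) = N*(-1/17) = -N/17)
((5*(-5))*(-1) + T(7)) + Q(19) = ((5*(-5))*(-1) - 14) - 1/17*19 = (-25*(-1) - 14) - 19/17 = (25 - 14) - 19/17 = 11 - 19/17 = 168/17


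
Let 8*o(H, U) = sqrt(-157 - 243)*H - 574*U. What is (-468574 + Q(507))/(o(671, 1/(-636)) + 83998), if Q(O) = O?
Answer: -254455455237295152/45682140598411201 + 5081650192586880*I/45682140598411201 ≈ -5.5701 + 0.11124*I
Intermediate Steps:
o(H, U) = -287*U/4 + 5*I*H/2 (o(H, U) = (sqrt(-157 - 243)*H - 574*U)/8 = (sqrt(-400)*H - 574*U)/8 = ((20*I)*H - 574*U)/8 = (20*I*H - 574*U)/8 = (-574*U + 20*I*H)/8 = -287*U/4 + 5*I*H/2)
(-468574 + Q(507))/(o(671, 1/(-636)) + 83998) = (-468574 + 507)/((-287/4/(-636) + (5/2)*I*671) + 83998) = -468067/((-287/4*(-1/636) + 3355*I/2) + 83998) = -468067/((287/2544 + 3355*I/2) + 83998) = -468067*6471936*(213691199/2544 - 3355*I/2)/45682140598411201 = -3029299667712*(213691199/2544 - 3355*I/2)/45682140598411201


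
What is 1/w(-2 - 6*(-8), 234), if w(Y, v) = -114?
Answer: -1/114 ≈ -0.0087719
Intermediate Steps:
1/w(-2 - 6*(-8), 234) = 1/(-114) = -1/114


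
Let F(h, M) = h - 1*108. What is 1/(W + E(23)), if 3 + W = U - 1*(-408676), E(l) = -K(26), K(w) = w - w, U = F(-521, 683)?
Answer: 1/408044 ≈ 2.4507e-6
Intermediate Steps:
F(h, M) = -108 + h (F(h, M) = h - 108 = -108 + h)
U = -629 (U = -108 - 521 = -629)
K(w) = 0
E(l) = 0 (E(l) = -1*0 = 0)
W = 408044 (W = -3 + (-629 - 1*(-408676)) = -3 + (-629 + 408676) = -3 + 408047 = 408044)
1/(W + E(23)) = 1/(408044 + 0) = 1/408044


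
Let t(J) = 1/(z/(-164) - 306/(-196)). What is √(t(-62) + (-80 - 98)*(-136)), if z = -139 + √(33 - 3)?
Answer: 2*√(117150573 - 296548*√30)/√(19357 - 49*√30) ≈ 155.59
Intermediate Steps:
z = -139 + √30 ≈ -133.52
t(J) = 1/(19357/8036 - √30/164) (t(J) = 1/((-139 + √30)/(-164) - 306/(-196)) = 1/((-139 + √30)*(-1/164) - 306*(-1/196)) = 1/((139/164 - √30/164) + 153/98) = 1/(19357/8036 - √30/164))
√(t(-62) + (-80 - 98)*(-136)) = √((155552852/374621419 + 393764*√30/374621419) + (-80 - 98)*(-136)) = √((155552852/374621419 + 393764*√30/374621419) - 178*(-136)) = √((155552852/374621419 + 393764*√30/374621419) + 24208) = √(9068990864004/374621419 + 393764*√30/374621419)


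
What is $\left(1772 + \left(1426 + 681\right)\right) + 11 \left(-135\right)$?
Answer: $2394$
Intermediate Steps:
$\left(1772 + \left(1426 + 681\right)\right) + 11 \left(-135\right) = \left(1772 + 2107\right) - 1485 = 3879 - 1485 = 2394$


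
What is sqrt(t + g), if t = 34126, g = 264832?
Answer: sqrt(298958) ≈ 546.77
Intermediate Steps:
sqrt(t + g) = sqrt(34126 + 264832) = sqrt(298958)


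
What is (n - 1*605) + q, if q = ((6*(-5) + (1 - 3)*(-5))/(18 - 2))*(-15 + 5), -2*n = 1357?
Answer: -1271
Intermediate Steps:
n = -1357/2 (n = -½*1357 = -1357/2 ≈ -678.50)
q = 25/2 (q = ((-30 - 2*(-5))/16)*(-10) = ((-30 + 10)*(1/16))*(-10) = -20*1/16*(-10) = -5/4*(-10) = 25/2 ≈ 12.500)
(n - 1*605) + q = (-1357/2 - 1*605) + 25/2 = (-1357/2 - 605) + 25/2 = -2567/2 + 25/2 = -1271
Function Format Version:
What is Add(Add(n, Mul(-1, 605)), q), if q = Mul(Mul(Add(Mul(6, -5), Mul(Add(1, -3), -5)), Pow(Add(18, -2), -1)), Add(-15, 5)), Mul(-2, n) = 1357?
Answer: -1271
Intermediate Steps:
n = Rational(-1357, 2) (n = Mul(Rational(-1, 2), 1357) = Rational(-1357, 2) ≈ -678.50)
q = Rational(25, 2) (q = Mul(Mul(Add(-30, Mul(-2, -5)), Pow(16, -1)), -10) = Mul(Mul(Add(-30, 10), Rational(1, 16)), -10) = Mul(Mul(-20, Rational(1, 16)), -10) = Mul(Rational(-5, 4), -10) = Rational(25, 2) ≈ 12.500)
Add(Add(n, Mul(-1, 605)), q) = Add(Add(Rational(-1357, 2), Mul(-1, 605)), Rational(25, 2)) = Add(Add(Rational(-1357, 2), -605), Rational(25, 2)) = Add(Rational(-2567, 2), Rational(25, 2)) = -1271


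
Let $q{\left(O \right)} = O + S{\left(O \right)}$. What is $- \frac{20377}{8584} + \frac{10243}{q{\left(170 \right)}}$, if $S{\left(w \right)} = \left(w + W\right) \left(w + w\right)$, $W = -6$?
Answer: $- \frac{525879849}{240051560} \approx -2.1907$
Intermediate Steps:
$S{\left(w \right)} = 2 w \left(-6 + w\right)$ ($S{\left(w \right)} = \left(w - 6\right) \left(w + w\right) = \left(-6 + w\right) 2 w = 2 w \left(-6 + w\right)$)
$q{\left(O \right)} = O + 2 O \left(-6 + O\right)$
$- \frac{20377}{8584} + \frac{10243}{q{\left(170 \right)}} = - \frac{20377}{8584} + \frac{10243}{170 \left(-11 + 2 \cdot 170\right)} = \left(-20377\right) \frac{1}{8584} + \frac{10243}{170 \left(-11 + 340\right)} = - \frac{20377}{8584} + \frac{10243}{170 \cdot 329} = - \frac{20377}{8584} + \frac{10243}{55930} = - \frac{525879849}{240051560}$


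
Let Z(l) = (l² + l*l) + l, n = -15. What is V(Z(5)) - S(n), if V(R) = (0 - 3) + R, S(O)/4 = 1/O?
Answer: 784/15 ≈ 52.267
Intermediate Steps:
Z(l) = l + 2*l² (Z(l) = (l² + l²) + l = 2*l² + l = l + 2*l²)
S(O) = 4/O
V(R) = -3 + R
V(Z(5)) - S(n) = (-3 + 5*(1 + 2*5)) - 4/(-15) = (-3 + 5*(1 + 10)) - 4*(-1)/15 = (-3 + 5*11) - 1*(-4/15) = (-3 + 55) + 4/15 = 52 + 4/15 = 784/15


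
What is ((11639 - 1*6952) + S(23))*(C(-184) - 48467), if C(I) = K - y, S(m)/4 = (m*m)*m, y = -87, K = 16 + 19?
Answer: -2579447475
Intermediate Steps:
K = 35
S(m) = 4*m³ (S(m) = 4*((m*m)*m) = 4*(m²*m) = 4*m³)
C(I) = 122 (C(I) = 35 - 1*(-87) = 35 + 87 = 122)
((11639 - 1*6952) + S(23))*(C(-184) - 48467) = ((11639 - 1*6952) + 4*23³)*(122 - 48467) = ((11639 - 6952) + 4*12167)*(-48345) = (4687 + 48668)*(-48345) = 53355*(-48345) = -2579447475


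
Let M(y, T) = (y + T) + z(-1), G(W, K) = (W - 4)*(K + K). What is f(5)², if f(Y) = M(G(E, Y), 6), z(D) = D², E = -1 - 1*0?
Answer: 1849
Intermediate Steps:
E = -1 (E = -1 + 0 = -1)
G(W, K) = 2*K*(-4 + W) (G(W, K) = (-4 + W)*(2*K) = 2*K*(-4 + W))
M(y, T) = 1 + T + y (M(y, T) = (y + T) + (-1)² = (T + y) + 1 = 1 + T + y)
f(Y) = 7 - 10*Y (f(Y) = 1 + 6 + 2*Y*(-4 - 1) = 1 + 6 + 2*Y*(-5) = 1 + 6 - 10*Y = 7 - 10*Y)
f(5)² = (7 - 10*5)² = (7 - 50)² = (-43)² = 1849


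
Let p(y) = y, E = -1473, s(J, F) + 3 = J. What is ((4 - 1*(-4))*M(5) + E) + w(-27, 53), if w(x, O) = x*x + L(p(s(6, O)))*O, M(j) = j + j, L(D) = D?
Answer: -505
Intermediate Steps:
s(J, F) = -3 + J
M(j) = 2*j
w(x, O) = x**2 + 3*O (w(x, O) = x*x + (-3 + 6)*O = x**2 + 3*O)
((4 - 1*(-4))*M(5) + E) + w(-27, 53) = ((4 - 1*(-4))*(2*5) - 1473) + ((-27)**2 + 3*53) = ((4 + 4)*10 - 1473) + (729 + 159) = (8*10 - 1473) + 888 = (80 - 1473) + 888 = -1393 + 888 = -505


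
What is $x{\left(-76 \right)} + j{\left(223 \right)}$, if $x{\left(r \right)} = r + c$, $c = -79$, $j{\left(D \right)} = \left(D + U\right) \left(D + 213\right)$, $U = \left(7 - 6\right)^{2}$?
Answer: $97509$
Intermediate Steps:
$U = 1$ ($U = 1^{2} = 1$)
$j{\left(D \right)} = \left(1 + D\right) \left(213 + D\right)$ ($j{\left(D \right)} = \left(D + 1\right) \left(D + 213\right) = \left(1 + D\right) \left(213 + D\right)$)
$x{\left(r \right)} = -79 + r$ ($x{\left(r \right)} = r - 79 = -79 + r$)
$x{\left(-76 \right)} + j{\left(223 \right)} = \left(-79 - 76\right) + \left(213 + 223^{2} + 214 \cdot 223\right) = -155 + \left(213 + 49729 + 47722\right) = -155 + 97664 = 97509$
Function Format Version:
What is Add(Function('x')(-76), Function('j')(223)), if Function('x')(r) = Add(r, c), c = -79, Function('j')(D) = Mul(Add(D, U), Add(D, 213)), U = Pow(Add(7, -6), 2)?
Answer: 97509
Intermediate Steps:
U = 1 (U = Pow(1, 2) = 1)
Function('j')(D) = Mul(Add(1, D), Add(213, D)) (Function('j')(D) = Mul(Add(D, 1), Add(D, 213)) = Mul(Add(1, D), Add(213, D)))
Function('x')(r) = Add(-79, r) (Function('x')(r) = Add(r, -79) = Add(-79, r))
Add(Function('x')(-76), Function('j')(223)) = Add(Add(-79, -76), Add(213, Pow(223, 2), Mul(214, 223))) = Add(-155, Add(213, 49729, 47722)) = Add(-155, 97664) = 97509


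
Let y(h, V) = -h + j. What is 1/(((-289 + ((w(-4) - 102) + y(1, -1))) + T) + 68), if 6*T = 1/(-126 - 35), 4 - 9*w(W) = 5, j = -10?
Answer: -2898/968257 ≈ -0.0029930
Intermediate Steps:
w(W) = -1/9 (w(W) = 4/9 - 1/9*5 = 4/9 - 5/9 = -1/9)
T = -1/966 (T = 1/(6*(-126 - 35)) = (1/6)/(-161) = (1/6)*(-1/161) = -1/966 ≈ -0.0010352)
y(h, V) = -10 - h (y(h, V) = -h - 10 = -10 - h)
1/(((-289 + ((w(-4) - 102) + y(1, -1))) + T) + 68) = 1/(((-289 + ((-1/9 - 102) + (-10 - 1*1))) - 1/966) + 68) = 1/(((-289 + (-919/9 + (-10 - 1))) - 1/966) + 68) = 1/(((-289 + (-919/9 - 11)) - 1/966) + 68) = 1/(((-289 - 1018/9) - 1/966) + 68) = 1/((-3619/9 - 1/966) + 68) = 1/(-1165321/2898 + 68) = 1/(-968257/2898) = -2898/968257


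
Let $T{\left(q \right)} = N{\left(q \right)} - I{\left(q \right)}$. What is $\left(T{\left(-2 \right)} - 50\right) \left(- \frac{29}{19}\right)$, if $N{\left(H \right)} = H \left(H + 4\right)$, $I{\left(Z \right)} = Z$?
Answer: $\frac{1508}{19} \approx 79.368$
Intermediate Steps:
$N{\left(H \right)} = H \left(4 + H\right)$
$T{\left(q \right)} = - q + q \left(4 + q\right)$ ($T{\left(q \right)} = q \left(4 + q\right) - q = - q + q \left(4 + q\right)$)
$\left(T{\left(-2 \right)} - 50\right) \left(- \frac{29}{19}\right) = \left(- 2 \left(3 - 2\right) - 50\right) \left(- \frac{29}{19}\right) = \left(\left(-2\right) 1 - 50\right) \left(\left(-29\right) \frac{1}{19}\right) = \left(-2 - 50\right) \left(- \frac{29}{19}\right) = \left(-52\right) \left(- \frac{29}{19}\right) = \frac{1508}{19}$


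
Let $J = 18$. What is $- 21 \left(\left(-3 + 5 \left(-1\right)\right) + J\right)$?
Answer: $-210$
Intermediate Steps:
$- 21 \left(\left(-3 + 5 \left(-1\right)\right) + J\right) = - 21 \left(\left(-3 + 5 \left(-1\right)\right) + 18\right) = - 21 \left(\left(-3 - 5\right) + 18\right) = - 21 \left(-8 + 18\right) = \left(-21\right) 10 = -210$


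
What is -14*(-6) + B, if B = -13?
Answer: 71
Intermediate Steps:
-14*(-6) + B = -14*(-6) - 13 = 84 - 13 = 71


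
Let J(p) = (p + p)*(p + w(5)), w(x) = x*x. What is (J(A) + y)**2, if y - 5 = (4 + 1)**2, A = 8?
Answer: 311364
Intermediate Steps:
w(x) = x**2
J(p) = 2*p*(25 + p) (J(p) = (p + p)*(p + 5**2) = (2*p)*(p + 25) = (2*p)*(25 + p) = 2*p*(25 + p))
y = 30 (y = 5 + (4 + 1)**2 = 5 + 5**2 = 5 + 25 = 30)
(J(A) + y)**2 = (2*8*(25 + 8) + 30)**2 = (2*8*33 + 30)**2 = (528 + 30)**2 = 558**2 = 311364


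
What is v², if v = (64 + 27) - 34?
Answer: 3249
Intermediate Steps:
v = 57 (v = 91 - 34 = 57)
v² = 57² = 3249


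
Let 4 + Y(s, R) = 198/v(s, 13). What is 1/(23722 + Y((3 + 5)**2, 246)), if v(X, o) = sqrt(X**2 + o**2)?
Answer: 16859545/399874681776 - 11*sqrt(4265)/133291560592 ≈ 4.2157e-5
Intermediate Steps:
Y(s, R) = -4 + 198/sqrt(169 + s**2) (Y(s, R) = -4 + 198/(sqrt(s**2 + 13**2)) = -4 + 198/(sqrt(s**2 + 169)) = -4 + 198/(sqrt(169 + s**2)) = -4 + 198/sqrt(169 + s**2))
1/(23722 + Y((3 + 5)**2, 246)) = 1/(23722 + (-4 + 198/sqrt(169 + ((3 + 5)**2)**2))) = 1/(23722 + (-4 + 198/sqrt(169 + (8**2)**2))) = 1/(23722 + (-4 + 198/sqrt(169 + 64**2))) = 1/(23722 + (-4 + 198/sqrt(169 + 4096))) = 1/(23722 + (-4 + 198/sqrt(4265))) = 1/(23722 + (-4 + 198*(sqrt(4265)/4265))) = 1/(23722 + (-4 + 198*sqrt(4265)/4265)) = 1/(23718 + 198*sqrt(4265)/4265)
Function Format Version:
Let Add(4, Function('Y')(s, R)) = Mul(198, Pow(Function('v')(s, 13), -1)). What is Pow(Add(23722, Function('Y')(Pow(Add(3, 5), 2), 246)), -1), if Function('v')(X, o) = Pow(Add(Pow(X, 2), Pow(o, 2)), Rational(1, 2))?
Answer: Add(Rational(16859545, 399874681776), Mul(Rational(-11, 133291560592), Pow(4265, Rational(1, 2)))) ≈ 4.2157e-5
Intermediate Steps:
Function('Y')(s, R) = Add(-4, Mul(198, Pow(Add(169, Pow(s, 2)), Rational(-1, 2)))) (Function('Y')(s, R) = Add(-4, Mul(198, Pow(Pow(Add(Pow(s, 2), Pow(13, 2)), Rational(1, 2)), -1))) = Add(-4, Mul(198, Pow(Pow(Add(Pow(s, 2), 169), Rational(1, 2)), -1))) = Add(-4, Mul(198, Pow(Pow(Add(169, Pow(s, 2)), Rational(1, 2)), -1))) = Add(-4, Mul(198, Pow(Add(169, Pow(s, 2)), Rational(-1, 2)))))
Pow(Add(23722, Function('Y')(Pow(Add(3, 5), 2), 246)), -1) = Pow(Add(23722, Add(-4, Mul(198, Pow(Add(169, Pow(Pow(Add(3, 5), 2), 2)), Rational(-1, 2))))), -1) = Pow(Add(23722, Add(-4, Mul(198, Pow(Add(169, Pow(Pow(8, 2), 2)), Rational(-1, 2))))), -1) = Pow(Add(23722, Add(-4, Mul(198, Pow(Add(169, Pow(64, 2)), Rational(-1, 2))))), -1) = Pow(Add(23722, Add(-4, Mul(198, Pow(Add(169, 4096), Rational(-1, 2))))), -1) = Pow(Add(23722, Add(-4, Mul(198, Pow(4265, Rational(-1, 2))))), -1) = Pow(Add(23722, Add(-4, Mul(198, Mul(Rational(1, 4265), Pow(4265, Rational(1, 2)))))), -1) = Pow(Add(23722, Add(-4, Mul(Rational(198, 4265), Pow(4265, Rational(1, 2))))), -1) = Pow(Add(23718, Mul(Rational(198, 4265), Pow(4265, Rational(1, 2)))), -1)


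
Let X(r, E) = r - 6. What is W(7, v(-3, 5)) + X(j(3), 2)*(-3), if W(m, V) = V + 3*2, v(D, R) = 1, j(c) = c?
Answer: 16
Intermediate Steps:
X(r, E) = -6 + r
W(m, V) = 6 + V (W(m, V) = V + 6 = 6 + V)
W(7, v(-3, 5)) + X(j(3), 2)*(-3) = (6 + 1) + (-6 + 3)*(-3) = 7 - 3*(-3) = 7 + 9 = 16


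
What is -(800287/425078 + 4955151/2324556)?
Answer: -661106270725/164686269228 ≈ -4.0143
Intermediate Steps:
-(800287/425078 + 4955151/2324556) = -(800287*(1/425078) + 4955151*(1/2324556)) = -(800287/425078 + 1651717/774852) = -1*661106270725/164686269228 = -661106270725/164686269228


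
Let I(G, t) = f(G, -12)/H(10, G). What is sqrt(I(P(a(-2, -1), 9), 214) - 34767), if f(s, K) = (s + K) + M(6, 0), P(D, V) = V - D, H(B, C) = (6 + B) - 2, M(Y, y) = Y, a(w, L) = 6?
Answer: I*sqrt(6814374)/14 ≈ 186.46*I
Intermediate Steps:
H(B, C) = 4 + B
f(s, K) = 6 + K + s (f(s, K) = (s + K) + 6 = (K + s) + 6 = 6 + K + s)
I(G, t) = -3/7 + G/14 (I(G, t) = (6 - 12 + G)/(4 + 10) = (-6 + G)/14 = (-6 + G)*(1/14) = -3/7 + G/14)
sqrt(I(P(a(-2, -1), 9), 214) - 34767) = sqrt((-3/7 + (9 - 1*6)/14) - 34767) = sqrt((-3/7 + (9 - 6)/14) - 34767) = sqrt((-3/7 + (1/14)*3) - 34767) = sqrt((-3/7 + 3/14) - 34767) = sqrt(-3/14 - 34767) = sqrt(-486741/14) = I*sqrt(6814374)/14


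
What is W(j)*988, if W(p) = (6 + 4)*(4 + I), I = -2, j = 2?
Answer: 19760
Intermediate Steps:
W(p) = 20 (W(p) = (6 + 4)*(4 - 2) = 10*2 = 20)
W(j)*988 = 20*988 = 19760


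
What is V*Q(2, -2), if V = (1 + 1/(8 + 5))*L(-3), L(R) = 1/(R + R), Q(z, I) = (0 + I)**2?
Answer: -28/39 ≈ -0.71795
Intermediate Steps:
Q(z, I) = I**2
L(R) = 1/(2*R)
V = -7/39 (V = (1 + 1/(8 + 5))*((1/2)/(-3)) = (1 + 1/13)*((1/2)*(-1/3)) = (1 + 1/13)*(-1/6) = (14/13)*(-1/6) = -7/39 ≈ -0.17949)
V*Q(2, -2) = -7/39*(-2)**2 = -7/39*4 = -28/39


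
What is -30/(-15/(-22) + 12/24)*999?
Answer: -329670/13 ≈ -25359.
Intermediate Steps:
-30/(-15/(-22) + 12/24)*999 = -30/(-15*(-1/22) + 12*(1/24))*999 = -30/(15/22 + ½)*999 = -30/13/11*999 = -30*11/13*999 = -330/13*999 = -329670/13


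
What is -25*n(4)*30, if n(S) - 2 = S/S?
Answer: -2250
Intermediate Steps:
n(S) = 3 (n(S) = 2 + S/S = 2 + 1 = 3)
-25*n(4)*30 = -25*3*30 = -75*30 = -2250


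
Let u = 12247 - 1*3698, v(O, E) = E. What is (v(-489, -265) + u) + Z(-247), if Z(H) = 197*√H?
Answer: 8284 + 197*I*√247 ≈ 8284.0 + 3096.1*I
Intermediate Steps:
u = 8549 (u = 12247 - 3698 = 8549)
(v(-489, -265) + u) + Z(-247) = (-265 + 8549) + 197*√(-247) = 8284 + 197*(I*√247) = 8284 + 197*I*√247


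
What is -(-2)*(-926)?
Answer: -1852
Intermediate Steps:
-(-2)*(-926) = -1*1852 = -1852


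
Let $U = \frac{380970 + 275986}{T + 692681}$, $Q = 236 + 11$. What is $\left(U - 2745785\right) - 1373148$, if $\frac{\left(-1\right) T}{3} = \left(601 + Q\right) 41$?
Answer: $- \frac{2423484784785}{588377} \approx -4.1189 \cdot 10^{6}$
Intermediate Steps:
$Q = 247$
$T = -104304$ ($T = - 3 \left(601 + 247\right) 41 = - 3 \cdot 848 \cdot 41 = \left(-3\right) 34768 = -104304$)
$U = \frac{656956}{588377}$ ($U = \frac{380970 + 275986}{-104304 + 692681} = \frac{656956}{588377} \approx 1.1166$)
$\left(U - 2745785\right) - 1373148 = \left(\frac{656956}{588377} - 2745785\right) - 1373148 = - \frac{1615556083989}{588377} - 1373148 = - \frac{2423484784785}{588377}$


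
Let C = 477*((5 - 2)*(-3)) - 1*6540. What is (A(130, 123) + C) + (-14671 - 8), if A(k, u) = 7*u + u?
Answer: -24528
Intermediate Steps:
A(k, u) = 8*u
C = -10833 (C = 477*(3*(-3)) - 6540 = 477*(-9) - 6540 = -4293 - 6540 = -10833)
(A(130, 123) + C) + (-14671 - 8) = (8*123 - 10833) + (-14671 - 8) = (984 - 10833) - 14679 = -9849 - 14679 = -24528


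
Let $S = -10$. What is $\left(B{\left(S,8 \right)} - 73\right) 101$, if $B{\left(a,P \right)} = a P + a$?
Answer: $-16463$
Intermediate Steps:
$B{\left(a,P \right)} = a + P a$ ($B{\left(a,P \right)} = P a + a = a + P a$)
$\left(B{\left(S,8 \right)} - 73\right) 101 = \left(- 10 \left(1 + 8\right) - 73\right) 101 = \left(\left(-10\right) 9 - 73\right) 101 = \left(-90 - 73\right) 101 = \left(-163\right) 101 = -16463$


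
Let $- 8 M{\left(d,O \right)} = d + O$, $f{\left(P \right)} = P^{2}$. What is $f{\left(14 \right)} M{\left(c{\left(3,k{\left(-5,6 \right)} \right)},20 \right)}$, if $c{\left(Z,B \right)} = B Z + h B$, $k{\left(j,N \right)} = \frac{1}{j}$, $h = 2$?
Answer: $- \frac{931}{2} \approx -465.5$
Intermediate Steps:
$c{\left(Z,B \right)} = 2 B + B Z$ ($c{\left(Z,B \right)} = B Z + 2 B = 2 B + B Z$)
$M{\left(d,O \right)} = - \frac{O}{8} - \frac{d}{8}$ ($M{\left(d,O \right)} = - \frac{d + O}{8} = - \frac{O + d}{8} = - \frac{O}{8} - \frac{d}{8}$)
$f{\left(14 \right)} M{\left(c{\left(3,k{\left(-5,6 \right)} \right)},20 \right)} = 14^{2} \left(\left(- \frac{1}{8}\right) 20 - \frac{\frac{1}{-5} \left(2 + 3\right)}{8}\right) = 196 \left(- \frac{5}{2} - \frac{\left(- \frac{1}{5}\right) 5}{8}\right) = 196 \left(- \frac{5}{2} - - \frac{1}{8}\right) = 196 \left(- \frac{5}{2} + \frac{1}{8}\right) = 196 \left(- \frac{19}{8}\right) = - \frac{931}{2}$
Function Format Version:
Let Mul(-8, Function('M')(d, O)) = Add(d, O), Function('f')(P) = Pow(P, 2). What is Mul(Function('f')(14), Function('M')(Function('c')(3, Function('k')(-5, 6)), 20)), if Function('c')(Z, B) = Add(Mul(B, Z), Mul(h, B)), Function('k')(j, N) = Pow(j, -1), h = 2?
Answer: Rational(-931, 2) ≈ -465.50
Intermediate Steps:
Function('c')(Z, B) = Add(Mul(2, B), Mul(B, Z)) (Function('c')(Z, B) = Add(Mul(B, Z), Mul(2, B)) = Add(Mul(2, B), Mul(B, Z)))
Function('M')(d, O) = Add(Mul(Rational(-1, 8), O), Mul(Rational(-1, 8), d)) (Function('M')(d, O) = Mul(Rational(-1, 8), Add(d, O)) = Mul(Rational(-1, 8), Add(O, d)) = Add(Mul(Rational(-1, 8), O), Mul(Rational(-1, 8), d)))
Mul(Function('f')(14), Function('M')(Function('c')(3, Function('k')(-5, 6)), 20)) = Mul(Pow(14, 2), Add(Mul(Rational(-1, 8), 20), Mul(Rational(-1, 8), Mul(Pow(-5, -1), Add(2, 3))))) = Mul(196, Add(Rational(-5, 2), Mul(Rational(-1, 8), Mul(Rational(-1, 5), 5)))) = Mul(196, Add(Rational(-5, 2), Mul(Rational(-1, 8), -1))) = Mul(196, Add(Rational(-5, 2), Rational(1, 8))) = Mul(196, Rational(-19, 8)) = Rational(-931, 2)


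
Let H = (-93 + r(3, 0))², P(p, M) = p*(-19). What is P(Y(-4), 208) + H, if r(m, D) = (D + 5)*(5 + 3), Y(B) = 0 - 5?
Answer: 2904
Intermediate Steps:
Y(B) = -5
r(m, D) = 40 + 8*D (r(m, D) = (5 + D)*8 = 40 + 8*D)
P(p, M) = -19*p
H = 2809 (H = (-93 + (40 + 8*0))² = (-93 + (40 + 0))² = (-93 + 40)² = (-53)² = 2809)
P(Y(-4), 208) + H = -19*(-5) + 2809 = 95 + 2809 = 2904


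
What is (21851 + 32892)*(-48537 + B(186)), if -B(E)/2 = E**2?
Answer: -6444838647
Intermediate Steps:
B(E) = -2*E**2
(21851 + 32892)*(-48537 + B(186)) = (21851 + 32892)*(-48537 - 2*186**2) = 54743*(-48537 - 2*34596) = 54743*(-48537 - 69192) = 54743*(-117729) = -6444838647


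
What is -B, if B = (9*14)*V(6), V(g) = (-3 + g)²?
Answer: -1134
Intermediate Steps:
B = 1134 (B = (9*14)*(-3 + 6)² = 126*3² = 126*9 = 1134)
-B = -1*1134 = -1134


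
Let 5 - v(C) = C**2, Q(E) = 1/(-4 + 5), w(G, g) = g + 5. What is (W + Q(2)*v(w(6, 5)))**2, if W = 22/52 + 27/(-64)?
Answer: 6247163521/692224 ≈ 9024.8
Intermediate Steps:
w(G, g) = 5 + g
Q(E) = 1 (Q(E) = 1/1 = 1)
v(C) = 5 - C**2
W = 1/832 (W = 22*(1/52) + 27*(-1/64) = 11/26 - 27/64 = 1/832 ≈ 0.0012019)
(W + Q(2)*v(w(6, 5)))**2 = (1/832 + 1*(5 - (5 + 5)**2))**2 = (1/832 + 1*(5 - 1*10**2))**2 = (1/832 + 1*(5 - 1*100))**2 = (1/832 + 1*(5 - 100))**2 = (1/832 + 1*(-95))**2 = (1/832 - 95)**2 = (-79039/832)**2 = 6247163521/692224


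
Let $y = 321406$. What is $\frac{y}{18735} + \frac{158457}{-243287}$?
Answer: $\frac{4425012331}{268116585} \approx 16.504$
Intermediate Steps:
$\frac{y}{18735} + \frac{158457}{-243287} = \frac{321406}{18735} + \frac{158457}{-243287} = 321406 \cdot \frac{1}{18735} + 158457 \left(- \frac{1}{243287}\right) = \frac{321406}{18735} - \frac{9321}{14311} = \frac{4425012331}{268116585}$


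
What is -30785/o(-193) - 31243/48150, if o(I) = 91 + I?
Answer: 123259247/409275 ≈ 301.17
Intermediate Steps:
-30785/o(-193) - 31243/48150 = -30785/(91 - 193) - 31243/48150 = -30785/(-102) - 31243*1/48150 = -30785*(-1/102) - 31243/48150 = 30785/102 - 31243/48150 = 123259247/409275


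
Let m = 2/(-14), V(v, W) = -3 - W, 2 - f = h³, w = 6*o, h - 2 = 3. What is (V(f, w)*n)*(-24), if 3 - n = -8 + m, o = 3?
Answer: 5616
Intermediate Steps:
h = 5 (h = 2 + 3 = 5)
w = 18 (w = 6*3 = 18)
f = -123 (f = 2 - 1*5³ = 2 - 1*125 = 2 - 125 = -123)
m = -⅐ (m = 2*(-1/14) = -⅐ ≈ -0.14286)
n = 78/7 (n = 3 - (-8 - ⅐) = 3 - 1*(-57/7) = 3 + 57/7 = 78/7 ≈ 11.143)
(V(f, w)*n)*(-24) = ((-3 - 1*18)*(78/7))*(-24) = ((-3 - 18)*(78/7))*(-24) = -21*78/7*(-24) = -234*(-24) = 5616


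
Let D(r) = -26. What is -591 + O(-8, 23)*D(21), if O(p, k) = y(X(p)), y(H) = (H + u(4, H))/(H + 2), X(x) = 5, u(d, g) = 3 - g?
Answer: -4215/7 ≈ -602.14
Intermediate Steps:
y(H) = 3/(2 + H) (y(H) = (H + (3 - H))/(H + 2) = 3/(2 + H))
O(p, k) = 3/7 (O(p, k) = 3/(2 + 5) = 3/7)
-591 + O(-8, 23)*D(21) = -591 + (3/7)*(-26) = -591 - 78/7 = -4215/7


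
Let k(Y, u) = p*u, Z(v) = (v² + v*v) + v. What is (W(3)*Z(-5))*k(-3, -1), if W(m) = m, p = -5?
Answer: 675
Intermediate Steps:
Z(v) = v + 2*v² (Z(v) = (v² + v²) + v = 2*v² + v = v + 2*v²)
k(Y, u) = -5*u
(W(3)*Z(-5))*k(-3, -1) = (3*(-5*(1 + 2*(-5))))*(-5*(-1)) = (3*(-5*(1 - 10)))*5 = (3*(-5*(-9)))*5 = (3*45)*5 = 135*5 = 675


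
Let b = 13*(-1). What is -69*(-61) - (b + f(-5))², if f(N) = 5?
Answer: 4145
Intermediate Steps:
b = -13
-69*(-61) - (b + f(-5))² = -69*(-61) - (-13 + 5)² = 4209 - 1*(-8)² = 4209 - 1*64 = 4209 - 64 = 4145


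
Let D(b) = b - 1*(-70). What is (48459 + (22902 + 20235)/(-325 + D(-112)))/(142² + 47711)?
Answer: 5913772/8303375 ≈ 0.71221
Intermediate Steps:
D(b) = 70 + b (D(b) = b + 70 = 70 + b)
(48459 + (22902 + 20235)/(-325 + D(-112)))/(142² + 47711) = (48459 + (22902 + 20235)/(-325 + (70 - 112)))/(142² + 47711) = (48459 + 43137/(-325 - 42))/(20164 + 47711) = (48459 + 43137/(-367))/67875 = (48459 + 43137*(-1/367))*(1/67875) = (48459 - 43137/367)*(1/67875) = (17741316/367)*(1/67875) = 5913772/8303375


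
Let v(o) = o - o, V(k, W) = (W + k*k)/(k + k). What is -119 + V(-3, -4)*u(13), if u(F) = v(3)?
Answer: -119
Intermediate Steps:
V(k, W) = (W + k**2)/(2*k) (V(k, W) = (W + k**2)/((2*k)) = (W + k**2)*(1/(2*k)) = (W + k**2)/(2*k))
v(o) = 0
u(F) = 0
-119 + V(-3, -4)*u(13) = -119 + ((1/2)*(-4 + (-3)**2)/(-3))*0 = -119 + ((1/2)*(-1/3)*(-4 + 9))*0 = -119 + ((1/2)*(-1/3)*5)*0 = -119 - 5/6*0 = -119 + 0 = -119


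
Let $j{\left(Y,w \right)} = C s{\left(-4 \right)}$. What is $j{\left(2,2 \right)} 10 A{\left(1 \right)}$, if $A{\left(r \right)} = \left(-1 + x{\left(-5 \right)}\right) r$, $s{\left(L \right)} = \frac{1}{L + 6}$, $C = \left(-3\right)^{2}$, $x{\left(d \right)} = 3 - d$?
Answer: $315$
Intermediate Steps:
$C = 9$
$s{\left(L \right)} = \frac{1}{6 + L}$
$A{\left(r \right)} = 7 r$ ($A{\left(r \right)} = \left(-1 + \left(3 - -5\right)\right) r = \left(-1 + \left(3 + 5\right)\right) r = \left(-1 + 8\right) r = 7 r$)
$j{\left(Y,w \right)} = \frac{9}{2}$ ($j{\left(Y,w \right)} = \frac{9}{6 - 4} = \frac{9}{2}$)
$j{\left(2,2 \right)} 10 A{\left(1 \right)} = \frac{9}{2} \cdot 10 \cdot 7 \cdot 1 = 45 \cdot 7 = 315$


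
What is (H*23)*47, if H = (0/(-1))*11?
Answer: 0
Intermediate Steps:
H = 0 (H = (0*(-1))*11 = 0*11 = 0)
(H*23)*47 = (0*23)*47 = 0*47 = 0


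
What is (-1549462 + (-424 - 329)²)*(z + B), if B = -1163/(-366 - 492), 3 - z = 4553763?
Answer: 3838566596081401/858 ≈ 4.4739e+12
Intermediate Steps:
z = -4553760 (z = 3 - 1*4553763 = 3 - 4553763 = -4553760)
B = 1163/858 (B = -1163/(-858) = -1163*(-1/858) = 1163/858 ≈ 1.3555)
(-1549462 + (-424 - 329)²)*(z + B) = (-1549462 + (-424 - 329)²)*(-4553760 + 1163/858) = (-1549462 + (-753)²)*(-3907124917/858) = (-1549462 + 567009)*(-3907124917/858) = -982453*(-3907124917/858) = 3838566596081401/858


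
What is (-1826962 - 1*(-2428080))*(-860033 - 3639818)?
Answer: -2704941433418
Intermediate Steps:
(-1826962 - 1*(-2428080))*(-860033 - 3639818) = (-1826962 + 2428080)*(-4499851) = 601118*(-4499851) = -2704941433418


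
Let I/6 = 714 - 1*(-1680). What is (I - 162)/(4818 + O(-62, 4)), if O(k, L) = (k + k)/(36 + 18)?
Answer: 191727/65012 ≈ 2.9491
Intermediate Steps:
I = 14364 (I = 6*(714 - 1*(-1680)) = 6*(714 + 1680) = 6*2394 = 14364)
O(k, L) = k/27 (O(k, L) = (2*k)/54 = (2*k)*(1/54) = k/27)
(I - 162)/(4818 + O(-62, 4)) = (14364 - 162)/(4818 + (1/27)*(-62)) = 14202/(4818 - 62/27) = 14202/(130024/27) = 14202*(27/130024) = 191727/65012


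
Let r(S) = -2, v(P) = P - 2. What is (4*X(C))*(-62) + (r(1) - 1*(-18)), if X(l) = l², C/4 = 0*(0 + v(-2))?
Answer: 16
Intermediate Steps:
v(P) = -2 + P
C = 0 (C = 4*(0*(0 + (-2 - 2))) = 4*(0*(0 - 4)) = 4*(0*(-4)) = 4*0 = 0)
(4*X(C))*(-62) + (r(1) - 1*(-18)) = (4*0²)*(-62) + (-2 - 1*(-18)) = (4*0)*(-62) + (-2 + 18) = 0*(-62) + 16 = 0 + 16 = 16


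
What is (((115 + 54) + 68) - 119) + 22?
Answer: 140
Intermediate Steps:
(((115 + 54) + 68) - 119) + 22 = ((169 + 68) - 119) + 22 = (237 - 119) + 22 = 118 + 22 = 140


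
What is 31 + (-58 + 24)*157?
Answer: -5307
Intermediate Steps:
31 + (-58 + 24)*157 = 31 - 34*157 = 31 - 5338 = -5307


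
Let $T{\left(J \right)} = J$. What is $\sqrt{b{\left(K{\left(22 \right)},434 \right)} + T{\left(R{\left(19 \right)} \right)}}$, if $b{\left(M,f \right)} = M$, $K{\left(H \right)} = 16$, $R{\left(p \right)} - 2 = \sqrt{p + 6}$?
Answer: $\sqrt{23} \approx 4.7958$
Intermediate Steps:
$R{\left(p \right)} = 2 + \sqrt{6 + p}$ ($R{\left(p \right)} = 2 + \sqrt{p + 6} = 2 + \sqrt{6 + p}$)
$\sqrt{b{\left(K{\left(22 \right)},434 \right)} + T{\left(R{\left(19 \right)} \right)}} = \sqrt{16 + \left(2 + \sqrt{6 + 19}\right)} = \sqrt{16 + \left(2 + \sqrt{25}\right)} = \sqrt{16 + \left(2 + 5\right)} = \sqrt{16 + 7} = \sqrt{23}$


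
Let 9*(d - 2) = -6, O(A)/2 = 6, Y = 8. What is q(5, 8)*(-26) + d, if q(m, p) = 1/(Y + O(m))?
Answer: 1/30 ≈ 0.033333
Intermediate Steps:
O(A) = 12 (O(A) = 2*6 = 12)
d = 4/3 (d = 2 + (⅑)*(-6) = 2 - ⅔ = 4/3 ≈ 1.3333)
q(m, p) = 1/20 (q(m, p) = 1/(8 + 12) = 1/20)
q(5, 8)*(-26) + d = (1/20)*(-26) + 4/3 = -13/10 + 4/3 = 1/30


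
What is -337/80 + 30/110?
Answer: -3467/880 ≈ -3.9398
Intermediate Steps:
-337/80 + 30/110 = -337*1/80 + 30*(1/110) = -337/80 + 3/11 = -3467/880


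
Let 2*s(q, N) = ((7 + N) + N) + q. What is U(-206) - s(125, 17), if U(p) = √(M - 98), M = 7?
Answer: -83 + I*√91 ≈ -83.0 + 9.5394*I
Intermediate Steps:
U(p) = I*√91 (U(p) = √(7 - 98) = √(-91) = I*√91)
s(q, N) = 7/2 + N + q/2 (s(q, N) = (((7 + N) + N) + q)/2 = ((7 + 2*N) + q)/2 = (7 + q + 2*N)/2 = 7/2 + N + q/2)
U(-206) - s(125, 17) = I*√91 - (7/2 + 17 + (½)*125) = I*√91 - (7/2 + 17 + 125/2) = I*√91 - 1*83 = I*√91 - 83 = -83 + I*√91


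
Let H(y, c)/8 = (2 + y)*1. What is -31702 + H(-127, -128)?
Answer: -32702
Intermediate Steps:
H(y, c) = 16 + 8*y (H(y, c) = 8*((2 + y)*1) = 8*(2 + y) = 16 + 8*y)
-31702 + H(-127, -128) = -31702 + (16 + 8*(-127)) = -31702 + (16 - 1016) = -31702 - 1000 = -32702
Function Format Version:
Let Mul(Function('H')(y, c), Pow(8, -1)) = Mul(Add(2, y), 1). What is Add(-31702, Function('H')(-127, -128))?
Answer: -32702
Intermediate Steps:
Function('H')(y, c) = Add(16, Mul(8, y)) (Function('H')(y, c) = Mul(8, Mul(Add(2, y), 1)) = Mul(8, Add(2, y)) = Add(16, Mul(8, y)))
Add(-31702, Function('H')(-127, -128)) = Add(-31702, Add(16, Mul(8, -127))) = Add(-31702, Add(16, -1016)) = Add(-31702, -1000) = -32702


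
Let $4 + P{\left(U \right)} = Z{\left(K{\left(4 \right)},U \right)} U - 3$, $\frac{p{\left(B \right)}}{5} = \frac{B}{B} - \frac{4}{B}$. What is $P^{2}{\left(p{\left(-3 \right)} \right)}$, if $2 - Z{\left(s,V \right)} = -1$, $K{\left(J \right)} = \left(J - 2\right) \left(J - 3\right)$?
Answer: $784$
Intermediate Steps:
$K{\left(J \right)} = \left(-3 + J\right) \left(-2 + J\right)$ ($K{\left(J \right)} = \left(-2 + J\right) \left(-3 + J\right) = \left(-3 + J\right) \left(-2 + J\right)$)
$p{\left(B \right)} = 5 - \frac{20}{B}$ ($p{\left(B \right)} = 5 \left(\frac{B}{B} - \frac{4}{B}\right) = 5 \left(1 - \frac{4}{B}\right) = 5 - \frac{20}{B}$)
$Z{\left(s,V \right)} = 3$ ($Z{\left(s,V \right)} = 2 - -1 = 2 + 1 = 3$)
$P{\left(U \right)} = -7 + 3 U$ ($P{\left(U \right)} = -4 + \left(3 U - 3\right) = -4 + \left(-3 + 3 U\right) = -7 + 3 U$)
$P^{2}{\left(p{\left(-3 \right)} \right)} = \left(-7 + 3 \left(5 - \frac{20}{-3}\right)\right)^{2} = \left(-7 + 3 \left(5 - - \frac{20}{3}\right)\right)^{2} = \left(-7 + 3 \left(5 + \frac{20}{3}\right)\right)^{2} = \left(-7 + 3 \cdot \frac{35}{3}\right)^{2} = \left(-7 + 35\right)^{2} = 28^{2} = 784$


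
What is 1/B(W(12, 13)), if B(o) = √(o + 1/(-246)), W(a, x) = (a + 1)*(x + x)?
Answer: √20454162/83147 ≈ 0.054393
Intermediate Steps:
W(a, x) = 2*x*(1 + a) (W(a, x) = (1 + a)*(2*x) = 2*x*(1 + a))
B(o) = √(-1/246 + o) (B(o) = √(o - 1/246) = √(-1/246 + o))
1/B(W(12, 13)) = 1/(√(-246 + 60516*(2*13*(1 + 12)))/246) = 1/(√(-246 + 60516*(2*13*13))/246) = 1/(√(-246 + 60516*338)/246) = 1/(√(-246 + 20454408)/246) = 1/(√20454162/246) = √20454162/83147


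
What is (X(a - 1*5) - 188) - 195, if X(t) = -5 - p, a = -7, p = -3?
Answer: -385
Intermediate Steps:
X(t) = -2 (X(t) = -5 - 1*(-3) = -5 + 3 = -2)
(X(a - 1*5) - 188) - 195 = (-2 - 188) - 195 = -190 - 195 = -385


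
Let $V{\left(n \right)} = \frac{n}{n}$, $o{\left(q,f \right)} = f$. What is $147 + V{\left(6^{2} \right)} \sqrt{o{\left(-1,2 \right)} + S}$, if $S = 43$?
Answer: $147 + 3 \sqrt{5} \approx 153.71$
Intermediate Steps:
$V{\left(n \right)} = 1$
$147 + V{\left(6^{2} \right)} \sqrt{o{\left(-1,2 \right)} + S} = 147 + 1 \sqrt{2 + 43} = 147 + 1 \sqrt{45} = 147 + 1 \cdot 3 \sqrt{5} = 147 + 3 \sqrt{5}$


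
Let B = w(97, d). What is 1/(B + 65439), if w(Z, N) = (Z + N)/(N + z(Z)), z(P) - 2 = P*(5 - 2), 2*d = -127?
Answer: 459/30036568 ≈ 1.5281e-5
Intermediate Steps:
d = -127/2 (d = (1/2)*(-127) = -127/2 ≈ -63.500)
z(P) = 2 + 3*P (z(P) = 2 + P*(5 - 2) = 2 + P*3 = 2 + 3*P)
w(Z, N) = (N + Z)/(2 + N + 3*Z) (w(Z, N) = (Z + N)/(N + (2 + 3*Z)) = (N + Z)/(2 + N + 3*Z))
B = 67/459 (B = (-127/2 + 97)/(2 - 127/2 + 3*97) = (67/2)/(2 - 127/2 + 291) = (67/2)/(459/2) = (2/459)*(67/2) = 67/459 ≈ 0.14597)
1/(B + 65439) = 1/(67/459 + 65439) = 1/(30036568/459) = 459/30036568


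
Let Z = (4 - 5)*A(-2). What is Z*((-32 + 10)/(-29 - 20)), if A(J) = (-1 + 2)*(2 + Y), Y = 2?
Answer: -88/49 ≈ -1.7959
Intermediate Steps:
A(J) = 4 (A(J) = (-1 + 2)*(2 + 2) = 1*4 = 4)
Z = -4 (Z = (4 - 5)*4 = -1*4 = -4)
Z*((-32 + 10)/(-29 - 20)) = -4*(-32 + 10)/(-29 - 20) = -(-88)/(-49) = -(-88)*(-1)/49 = -4*22/49 = -88/49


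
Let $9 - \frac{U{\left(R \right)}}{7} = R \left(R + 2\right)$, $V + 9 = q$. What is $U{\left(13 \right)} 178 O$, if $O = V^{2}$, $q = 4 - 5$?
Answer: $-23175600$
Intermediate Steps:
$q = -1$
$V = -10$ ($V = -9 - 1 = -10$)
$U{\left(R \right)} = 63 - 7 R \left(2 + R\right)$ ($U{\left(R \right)} = 63 - 7 R \left(R + 2\right) = 63 - 7 R \left(2 + R\right)$)
$O = 100$ ($O = \left(-10\right)^{2} = 100$)
$U{\left(13 \right)} 178 O = \left(63 - 182 - 7 \cdot 13^{2}\right) 178 \cdot 100 = \left(63 - 182 - 1183\right) 178 \cdot 100 = \left(-1302\right) 178 \cdot 100 = \left(-231756\right) 100 = -23175600$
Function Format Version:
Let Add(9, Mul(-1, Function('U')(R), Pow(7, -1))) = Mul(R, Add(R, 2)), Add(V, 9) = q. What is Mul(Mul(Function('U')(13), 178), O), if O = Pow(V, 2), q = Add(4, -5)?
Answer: -23175600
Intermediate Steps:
q = -1
V = -10 (V = Add(-9, -1) = -10)
Function('U')(R) = Add(63, Mul(-7, R, Add(2, R))) (Function('U')(R) = Add(63, Mul(-7, Mul(R, Add(R, 2)))) = Add(63, Mul(-7, Mul(R, Add(2, R)))) = Add(63, Mul(-7, R, Add(2, R))))
O = 100 (O = Pow(-10, 2) = 100)
Mul(Mul(Function('U')(13), 178), O) = Mul(Mul(Add(63, Mul(-14, 13), Mul(-7, Pow(13, 2))), 178), 100) = Mul(Mul(Add(63, -182, Mul(-7, 169)), 178), 100) = Mul(Mul(Add(63, -182, -1183), 178), 100) = Mul(Mul(-1302, 178), 100) = Mul(-231756, 100) = -23175600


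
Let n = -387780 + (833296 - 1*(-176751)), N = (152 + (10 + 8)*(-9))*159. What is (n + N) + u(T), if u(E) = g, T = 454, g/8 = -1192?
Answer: 611141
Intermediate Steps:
g = -9536 (g = 8*(-1192) = -9536)
u(E) = -9536
N = -1590 (N = (152 + 18*(-9))*159 = (152 - 162)*159 = -10*159 = -1590)
n = 622267 (n = -387780 + (833296 + 176751) = -387780 + 1010047 = 622267)
(n + N) + u(T) = (622267 - 1590) - 9536 = 620677 - 9536 = 611141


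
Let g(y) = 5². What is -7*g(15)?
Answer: -175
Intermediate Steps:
g(y) = 25
-7*g(15) = -7*25 = -175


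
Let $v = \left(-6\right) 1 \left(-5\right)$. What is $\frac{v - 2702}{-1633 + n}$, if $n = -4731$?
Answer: $\frac{668}{1591} \approx 0.41986$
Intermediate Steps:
$v = 30$ ($v = \left(-6\right) \left(-5\right) = 30$)
$\frac{v - 2702}{-1633 + n} = \frac{30 - 2702}{-1633 - 4731} = - \frac{2672}{-6364} = \left(-2672\right) \left(- \frac{1}{6364}\right) = \frac{668}{1591}$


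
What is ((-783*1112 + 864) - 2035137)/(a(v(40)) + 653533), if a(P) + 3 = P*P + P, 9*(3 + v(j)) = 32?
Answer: -235302489/52936000 ≈ -4.4450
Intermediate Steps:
v(j) = 5/9 (v(j) = -3 + (1/9)*32 = -3 + 32/9 = 5/9)
a(P) = -3 + P + P**2 (a(P) = -3 + (P*P + P) = -3 + (P**2 + P) = -3 + (P + P**2) = -3 + P + P**2)
((-783*1112 + 864) - 2035137)/(a(v(40)) + 653533) = ((-783*1112 + 864) - 2035137)/((-3 + 5/9 + (5/9)**2) + 653533) = ((-870696 + 864) - 2035137)/((-3 + 5/9 + 25/81) + 653533) = (-869832 - 2035137)/(-173/81 + 653533) = -2904969/52936000/81 = -2904969*81/52936000 = -235302489/52936000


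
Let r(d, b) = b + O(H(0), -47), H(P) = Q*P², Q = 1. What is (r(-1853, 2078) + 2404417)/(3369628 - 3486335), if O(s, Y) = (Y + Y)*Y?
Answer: -2410913/116707 ≈ -20.658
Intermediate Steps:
H(P) = P² (H(P) = 1*P² = P²)
O(s, Y) = 2*Y² (O(s, Y) = (2*Y)*Y = 2*Y²)
r(d, b) = 4418 + b (r(d, b) = b + 2*(-47)² = b + 2*2209 = b + 4418 = 4418 + b)
(r(-1853, 2078) + 2404417)/(3369628 - 3486335) = ((4418 + 2078) + 2404417)/(3369628 - 3486335) = (6496 + 2404417)/(-116707) = 2410913*(-1/116707) = -2410913/116707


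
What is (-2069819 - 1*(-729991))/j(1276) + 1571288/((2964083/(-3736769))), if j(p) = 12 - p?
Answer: -1854413890807721/936650228 ≈ -1.9798e+6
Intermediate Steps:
(-2069819 - 1*(-729991))/j(1276) + 1571288/((2964083/(-3736769))) = (-2069819 - 1*(-729991))/(12 - 1*1276) + 1571288/((2964083/(-3736769))) = (-2069819 + 729991)/(12 - 1276) + 1571288/((2964083*(-1/3736769))) = -1339828/(-1264) + 1571288/(-2964083/3736769) = -1339828*(-1/1264) + 1571288*(-3736769/2964083) = 334957/316 - 5871540288472/2964083 = -1854413890807721/936650228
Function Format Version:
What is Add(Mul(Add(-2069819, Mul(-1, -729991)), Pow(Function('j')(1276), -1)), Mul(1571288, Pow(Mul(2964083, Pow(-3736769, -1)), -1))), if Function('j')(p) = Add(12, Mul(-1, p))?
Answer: Rational(-1854413890807721, 936650228) ≈ -1.9798e+6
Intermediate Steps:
Add(Mul(Add(-2069819, Mul(-1, -729991)), Pow(Function('j')(1276), -1)), Mul(1571288, Pow(Mul(2964083, Pow(-3736769, -1)), -1))) = Add(Mul(Add(-2069819, Mul(-1, -729991)), Pow(Add(12, Mul(-1, 1276)), -1)), Mul(1571288, Pow(Mul(2964083, Pow(-3736769, -1)), -1))) = Add(Mul(Add(-2069819, 729991), Pow(Add(12, -1276), -1)), Mul(1571288, Pow(Mul(2964083, Rational(-1, 3736769)), -1))) = Add(Mul(-1339828, Pow(-1264, -1)), Mul(1571288, Pow(Rational(-2964083, 3736769), -1))) = Add(Mul(-1339828, Rational(-1, 1264)), Mul(1571288, Rational(-3736769, 2964083))) = Add(Rational(334957, 316), Rational(-5871540288472, 2964083)) = Rational(-1854413890807721, 936650228)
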